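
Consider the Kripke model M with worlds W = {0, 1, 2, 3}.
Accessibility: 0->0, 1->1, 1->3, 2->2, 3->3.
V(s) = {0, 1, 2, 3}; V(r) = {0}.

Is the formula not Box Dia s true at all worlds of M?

No

Let φ = not Box Dia s. Evaluate φ at each world:
  0 (successors {0}): φ is false.
  1 (successors {1, 3}): φ is false.
  2 (successors {2}): φ is false.
  3 (successors {3}): φ is false.
Detail at 0 (counterexample):
  At 0: Box Dia s is true, so not Box Dia s is false.
    At 0: Box Dia s requires Dia s at every successor {0}.
      At 0: Dia s is true.
    So Box Dia s is true at 0.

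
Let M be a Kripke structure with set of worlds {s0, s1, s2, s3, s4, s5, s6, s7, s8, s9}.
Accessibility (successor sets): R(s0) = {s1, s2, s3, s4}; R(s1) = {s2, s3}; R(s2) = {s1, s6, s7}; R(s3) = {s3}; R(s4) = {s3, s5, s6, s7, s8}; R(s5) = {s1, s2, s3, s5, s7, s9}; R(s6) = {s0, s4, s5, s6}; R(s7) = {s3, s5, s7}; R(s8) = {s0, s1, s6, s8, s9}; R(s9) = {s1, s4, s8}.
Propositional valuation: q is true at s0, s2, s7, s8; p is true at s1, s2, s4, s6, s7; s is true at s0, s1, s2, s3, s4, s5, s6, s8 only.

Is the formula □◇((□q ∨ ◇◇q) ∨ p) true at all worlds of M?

Let φ = □◇((□q ∨ ◇◇q) ∨ p). Evaluate φ at each world:
  s0 (successors {s1, s2, s3, s4}): φ is false.
  s1 (successors {s2, s3}): φ is false.
  s2 (successors {s1, s6, s7}): φ is true.
  s3 (successors {s3}): φ is false.
  s4 (successors {s3, s5, s6, s7, s8}): φ is false.
  s5 (successors {s1, s2, s3, s5, s7, s9}): φ is false.
  s6 (successors {s0, s4, s5, s6}): φ is true.
  s7 (successors {s3, s5, s7}): φ is false.
  s8 (successors {s0, s1, s6, s8, s9}): φ is true.
  s9 (successors {s1, s4, s8}): φ is true.
Detail at s0 (counterexample):
  At s0: □◇((□q ∨ ◇◇q) ∨ p) requires ◇((□q ∨ ◇◇q) ∨ p) at every successor {s1, s2, s3, s4}.
    ◇((□q ∨ ◇◇q) ∨ p) fails at s3, so □◇((□q ∨ ◇◇q) ∨ p) is false at s0.
      At s3: ◇((□q ∨ ◇◇q) ∨ p) requires (□q ∨ ◇◇q) ∨ p at some successor in {s3}.
        At s3: (□q ∨ ◇◇q) ∨ p is false.
      So ◇((□q ∨ ◇◇q) ∨ p) is false at s3.

No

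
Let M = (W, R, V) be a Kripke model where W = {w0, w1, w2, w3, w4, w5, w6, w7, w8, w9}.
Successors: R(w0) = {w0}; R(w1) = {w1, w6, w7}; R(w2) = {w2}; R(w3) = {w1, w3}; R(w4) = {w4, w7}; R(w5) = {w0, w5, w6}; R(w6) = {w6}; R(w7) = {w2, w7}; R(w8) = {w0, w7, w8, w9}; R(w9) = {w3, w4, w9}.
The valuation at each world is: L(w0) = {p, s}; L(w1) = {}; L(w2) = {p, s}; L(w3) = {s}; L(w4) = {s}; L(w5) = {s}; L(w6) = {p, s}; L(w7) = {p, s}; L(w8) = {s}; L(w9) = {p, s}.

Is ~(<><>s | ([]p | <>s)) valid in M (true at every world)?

No

Let φ = ~(<><>s | ([]p | <>s)). Evaluate φ at each world:
  w0 (successors {w0}): φ is false.
  w1 (successors {w1, w6, w7}): φ is false.
  w2 (successors {w2}): φ is false.
  w3 (successors {w1, w3}): φ is false.
  w4 (successors {w4, w7}): φ is false.
  w5 (successors {w0, w5, w6}): φ is false.
  w6 (successors {w6}): φ is false.
  w7 (successors {w2, w7}): φ is false.
  w8 (successors {w0, w7, w8, w9}): φ is false.
  w9 (successors {w3, w4, w9}): φ is false.
Detail at w0 (counterexample):
  At w0: <><>s | ([]p | <>s) is true, so ~(<><>s | ([]p | <>s)) is false.
    At w0: <><>s is true, []p | <>s is true, so <><>s | ([]p | <>s) is true.
      At w0: <><>s requires <>s at some successor in {w0}.
        <>s holds at w0, so <><>s is true at w0.
      At w0: []p is true, <>s is true, so []p | <>s is true.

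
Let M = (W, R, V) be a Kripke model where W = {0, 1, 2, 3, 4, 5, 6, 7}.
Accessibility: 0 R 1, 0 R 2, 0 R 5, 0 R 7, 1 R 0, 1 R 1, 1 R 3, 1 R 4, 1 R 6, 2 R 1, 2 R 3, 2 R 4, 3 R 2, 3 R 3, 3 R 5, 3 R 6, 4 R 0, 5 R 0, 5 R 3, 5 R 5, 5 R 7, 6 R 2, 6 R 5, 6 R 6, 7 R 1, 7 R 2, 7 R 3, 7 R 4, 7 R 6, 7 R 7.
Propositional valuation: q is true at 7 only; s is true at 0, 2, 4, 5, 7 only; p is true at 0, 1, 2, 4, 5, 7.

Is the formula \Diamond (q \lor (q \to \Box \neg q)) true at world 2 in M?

Recall that \Box ψ holds at a world iff ψ holds at every accessible world, and \Diamond ψ holds iff ψ holds at some accessible world.
At 2: \Diamond (q \lor (q \to \Box \neg q)) requires q \lor (q \to \Box \neg q) at some successor in {1, 3, 4}.
  q \lor (q \to \Box \neg q) holds at 1, so \Diamond (q \lor (q \to \Box \neg q)) is true at 2.
    At 1: q is false, q \to \Box \neg q is true, so q \lor (q \to \Box \neg q) is true.
      At 1: q is false, \Box \neg q is true, so q \to \Box \neg q is true.

Yes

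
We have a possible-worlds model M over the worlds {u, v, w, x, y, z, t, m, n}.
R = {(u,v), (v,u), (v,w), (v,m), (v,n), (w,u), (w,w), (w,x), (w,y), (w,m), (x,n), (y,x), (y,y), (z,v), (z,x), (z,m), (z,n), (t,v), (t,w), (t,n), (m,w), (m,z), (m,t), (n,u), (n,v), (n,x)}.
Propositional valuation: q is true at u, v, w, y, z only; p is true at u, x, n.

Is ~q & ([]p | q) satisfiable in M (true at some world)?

Let φ = ~q & ([]p | q). Evaluate φ at each world:
  u (successors {v}): φ is false.
  v (successors {u, w, m, n}): φ is false.
  w (successors {u, w, x, y, m}): φ is false.
  x (successors {n}): φ is true.
  y (successors {x, y}): φ is false.
  z (successors {v, x, m, n}): φ is false.
  t (successors {v, w, n}): φ is false.
  m (successors {w, z, t}): φ is false.
  n (successors {u, v, x}): φ is false.
Detail at x (witness):
  At x: ~q is true, []p | q is true, so ~q & ([]p | q) is true.
    At x: []p is true, q is false, so []p | q is true.
      At x: []p requires p at every successor {n}.
        At n: p is true.
      So []p is true at x.

Yes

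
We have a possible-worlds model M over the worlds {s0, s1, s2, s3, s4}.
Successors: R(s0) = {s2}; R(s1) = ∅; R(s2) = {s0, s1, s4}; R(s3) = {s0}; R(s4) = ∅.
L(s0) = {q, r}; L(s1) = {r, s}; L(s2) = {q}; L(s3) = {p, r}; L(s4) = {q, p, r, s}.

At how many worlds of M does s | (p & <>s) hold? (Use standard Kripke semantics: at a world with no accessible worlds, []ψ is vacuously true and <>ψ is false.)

Let φ = s | (p & <>s). Evaluate φ at each world:
  s0 (successors {s2}): φ is false.
  s1 (successors ∅): φ is true.
  s2 (successors {s0, s1, s4}): φ is false.
  s3 (successors {s0}): φ is false.
  s4 (successors ∅): φ is true.
For instance, at s0:
  At s0: s is false, p & <>s is false, so s | (p & <>s) is false.
    At s0: p is false, <>s is false, so p & <>s is false.
      At s0: <>s requires s at some successor in {s2}.
        At s2: s is false.
      So <>s is false at s0.
Satisfying worlds: {s1, s4}

2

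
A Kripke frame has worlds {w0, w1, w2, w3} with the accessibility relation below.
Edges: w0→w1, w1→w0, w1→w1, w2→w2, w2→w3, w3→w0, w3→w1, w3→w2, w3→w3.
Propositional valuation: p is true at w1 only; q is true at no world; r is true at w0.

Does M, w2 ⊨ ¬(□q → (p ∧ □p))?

No

At w2: □q → (p ∧ □p) is true, so ¬(□q → (p ∧ □p)) is false.
  At w2: □q is false, p ∧ □p is false, so □q → (p ∧ □p) is true.
    At w2: □q requires q at every successor {w2, w3}.
      q fails at w2, so □q is false at w2.
    At w2: p is false, □p is false, so p ∧ □p is false.
      At w2: □p requires p at every successor {w2, w3}.
        p fails at w2, so □p is false at w2.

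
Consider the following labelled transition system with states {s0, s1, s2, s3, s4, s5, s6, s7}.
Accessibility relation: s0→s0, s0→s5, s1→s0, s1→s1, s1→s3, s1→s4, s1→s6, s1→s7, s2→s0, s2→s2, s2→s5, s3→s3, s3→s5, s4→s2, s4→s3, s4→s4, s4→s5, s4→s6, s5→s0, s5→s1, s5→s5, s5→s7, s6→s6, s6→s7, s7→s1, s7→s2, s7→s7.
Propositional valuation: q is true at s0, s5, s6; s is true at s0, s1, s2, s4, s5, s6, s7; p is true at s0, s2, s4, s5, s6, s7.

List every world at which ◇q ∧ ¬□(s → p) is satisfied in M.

s1, s5

Let φ = ◇q ∧ ¬□(s → p). Evaluate φ at each world:
  s0 (successors {s0, s5}): φ is false.
  s1 (successors {s0, s1, s3, s4, s6, s7}): φ is true.
  s2 (successors {s0, s2, s5}): φ is false.
  s3 (successors {s3, s5}): φ is false.
  s4 (successors {s2, s3, s4, s5, s6}): φ is false.
  s5 (successors {s0, s1, s5, s7}): φ is true.
  s6 (successors {s6, s7}): φ is false.
  s7 (successors {s1, s2, s7}): φ is false.
For instance, at s7:
  At s7: ◇q is false, ¬□(s → p) is true, so ◇q ∧ ¬□(s → p) is false.
    At s7: ◇q requires q at some successor in {s1, s2, s7}.
      At s1: q is false.
      At s2: q is false.
      At s7: q is false.
    So ◇q is false at s7.
    At s7: □(s → p) is false, so ¬□(s → p) is true.
      At s7: □(s → p) requires s → p at every successor {s1, s2, s7}.
        s → p fails at s1, so □(s → p) is false at s7.
Satisfying worlds: {s1, s5}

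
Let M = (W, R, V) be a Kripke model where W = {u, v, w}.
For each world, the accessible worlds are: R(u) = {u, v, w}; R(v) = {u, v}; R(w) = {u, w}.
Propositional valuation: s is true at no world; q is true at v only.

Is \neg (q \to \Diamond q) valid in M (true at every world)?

No

Let φ = \neg (q \to \Diamond q). Evaluate φ at each world:
  u (successors {u, v, w}): φ is false.
  v (successors {u, v}): φ is false.
  w (successors {u, w}): φ is false.
Detail at u (counterexample):
  At u: q \to \Diamond q is true, so \neg (q \to \Diamond q) is false.
    At u: q is false, \Diamond q is true, so q \to \Diamond q is true.
      At u: \Diamond q requires q at some successor in {u, v, w}.
        q holds at v, so \Diamond q is true at u.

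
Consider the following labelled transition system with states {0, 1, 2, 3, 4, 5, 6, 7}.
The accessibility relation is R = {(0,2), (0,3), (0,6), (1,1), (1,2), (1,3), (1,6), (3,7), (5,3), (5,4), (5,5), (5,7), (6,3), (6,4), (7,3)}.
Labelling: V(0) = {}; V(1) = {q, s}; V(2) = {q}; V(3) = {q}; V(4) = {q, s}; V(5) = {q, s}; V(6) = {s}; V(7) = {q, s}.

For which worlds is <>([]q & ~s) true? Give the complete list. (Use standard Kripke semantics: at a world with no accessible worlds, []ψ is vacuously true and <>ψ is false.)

Let φ = <>([]q & ~s). Evaluate φ at each world:
  0 (successors {2, 3, 6}): φ is true.
  1 (successors {1, 2, 3, 6}): φ is true.
  2 (successors ∅): φ is false.
  3 (successors {7}): φ is false.
  4 (successors ∅): φ is false.
  5 (successors {3, 4, 5, 7}): φ is true.
  6 (successors {3, 4}): φ is true.
  7 (successors {3}): φ is true.
For instance, at 5:
  At 5: <>([]q & ~s) requires []q & ~s at some successor in {3, 4, 5, 7}.
    []q & ~s holds at 3, so <>([]q & ~s) is true at 5.
      At 3: []q is true, ~s is true, so []q & ~s is true.
Satisfying worlds: {0, 1, 5, 6, 7}

0, 1, 5, 6, 7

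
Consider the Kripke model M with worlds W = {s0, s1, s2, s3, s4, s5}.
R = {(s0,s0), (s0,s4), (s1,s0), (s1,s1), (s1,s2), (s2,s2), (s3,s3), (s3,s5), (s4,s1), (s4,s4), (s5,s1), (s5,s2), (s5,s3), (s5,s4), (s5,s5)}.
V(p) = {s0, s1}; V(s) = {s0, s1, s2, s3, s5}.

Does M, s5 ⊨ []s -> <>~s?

Yes

At s5: []s is false, <>~s is true, so []s -> <>~s is true.
  At s5: []s requires s at every successor {s1, s2, s3, s4, s5}.
    s fails at s4, so []s is false at s5.
  At s5: <>~s requires ~s at some successor in {s1, s2, s3, s4, s5}.
    ~s holds at s4, so <>~s is true at s5.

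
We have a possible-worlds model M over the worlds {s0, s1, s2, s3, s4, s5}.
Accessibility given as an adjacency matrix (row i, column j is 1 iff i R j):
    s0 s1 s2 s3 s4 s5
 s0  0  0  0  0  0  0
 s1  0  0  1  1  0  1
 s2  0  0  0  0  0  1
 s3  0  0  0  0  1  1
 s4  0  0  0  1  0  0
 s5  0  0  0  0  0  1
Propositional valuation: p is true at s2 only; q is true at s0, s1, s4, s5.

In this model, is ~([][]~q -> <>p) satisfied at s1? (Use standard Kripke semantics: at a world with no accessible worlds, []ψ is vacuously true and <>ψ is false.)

At s1: [][]~q -> <>p is true, so ~([][]~q -> <>p) is false.
  At s1: [][]~q is false, <>p is true, so [][]~q -> <>p is true.
    At s1: [][]~q requires []~q at every successor {s2, s3, s5}.
      []~q fails at s2, so [][]~q is false at s1.
    At s1: <>p requires p at some successor in {s2, s3, s5}.
      p holds at s2, so <>p is true at s1.

No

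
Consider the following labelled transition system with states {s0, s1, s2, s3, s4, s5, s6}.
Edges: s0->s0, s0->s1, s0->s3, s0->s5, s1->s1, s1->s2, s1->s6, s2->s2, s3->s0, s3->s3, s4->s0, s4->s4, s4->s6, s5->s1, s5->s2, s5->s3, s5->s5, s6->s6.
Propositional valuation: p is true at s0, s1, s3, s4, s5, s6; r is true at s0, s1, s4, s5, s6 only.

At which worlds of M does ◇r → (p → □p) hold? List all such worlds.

s0, s2, s3, s4, s6

Recall that □ψ holds at a world iff ψ holds at every accessible world, and ◇ψ holds iff ψ holds at some accessible world.
Let φ = ◇r → (p → □p). Evaluate φ at each world:
  s0 (successors {s0, s1, s3, s5}): φ is true.
  s1 (successors {s1, s2, s6}): φ is false.
  s2 (successors {s2}): φ is true.
  s3 (successors {s0, s3}): φ is true.
  s4 (successors {s0, s4, s6}): φ is true.
  s5 (successors {s1, s2, s3, s5}): φ is false.
  s6 (successors {s6}): φ is true.
For instance, at s6:
  At s6: ◇r is true, p → □p is true, so ◇r → (p → □p) is true.
    At s6: ◇r requires r at some successor in {s6}.
      r holds at s6, so ◇r is true at s6.
    At s6: p is true, □p is true, so p → □p is true.
      At s6: □p requires p at every successor {s6}.
        At s6: p is true.
      So □p is true at s6.
Satisfying worlds: {s0, s2, s3, s4, s6}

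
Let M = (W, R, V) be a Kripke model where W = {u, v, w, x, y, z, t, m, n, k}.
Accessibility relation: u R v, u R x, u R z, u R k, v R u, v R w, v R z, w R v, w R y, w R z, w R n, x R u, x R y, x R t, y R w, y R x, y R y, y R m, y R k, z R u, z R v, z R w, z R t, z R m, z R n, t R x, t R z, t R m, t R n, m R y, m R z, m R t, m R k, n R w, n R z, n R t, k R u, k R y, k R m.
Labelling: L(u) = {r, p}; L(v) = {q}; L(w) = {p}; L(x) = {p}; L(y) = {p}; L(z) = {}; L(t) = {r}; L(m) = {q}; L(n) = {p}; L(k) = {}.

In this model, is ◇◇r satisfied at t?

At t: ◇◇r requires ◇r at some successor in {x, z, m, n}.
  ◇r holds at x, so ◇◇r is true at t.
    At x: ◇r requires r at some successor in {u, y, t}.
      r holds at u, so ◇r is true at x.

Yes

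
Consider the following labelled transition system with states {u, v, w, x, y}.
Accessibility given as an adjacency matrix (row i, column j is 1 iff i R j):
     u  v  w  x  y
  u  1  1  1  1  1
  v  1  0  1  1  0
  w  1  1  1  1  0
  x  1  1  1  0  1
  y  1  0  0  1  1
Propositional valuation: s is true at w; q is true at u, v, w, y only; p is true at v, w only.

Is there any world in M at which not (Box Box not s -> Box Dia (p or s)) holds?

Recall that Box ψ holds at a world iff ψ holds at every accessible world, and Dia ψ holds iff ψ holds at some accessible world.
Let φ = not (Box Box not s -> Box Dia (p or s)). Evaluate φ at each world:
  u (successors {u, v, w, x, y}): φ is false.
  v (successors {u, w, x}): φ is false.
  w (successors {u, v, w, x}): φ is false.
  x (successors {u, v, w, y}): φ is false.
  y (successors {u, x, y}): φ is false.
For instance, at y:
  At y: Box Box not s -> Box Dia (p or s) is true, so not (Box Box not s -> Box Dia (p or s)) is false.
    At y: Box Box not s is false, Box Dia (p or s) is false, so Box Box not s -> Box Dia (p or s) is true.
      At y: Box Box not s requires Box not s at every successor {u, x, y}.
        Box not s fails at u, so Box Box not s is false at y.
      At y: Box Dia (p or s) requires Dia (p or s) at every successor {u, x, y}.
        Dia (p or s) fails at y, so Box Dia (p or s) is false at y.

No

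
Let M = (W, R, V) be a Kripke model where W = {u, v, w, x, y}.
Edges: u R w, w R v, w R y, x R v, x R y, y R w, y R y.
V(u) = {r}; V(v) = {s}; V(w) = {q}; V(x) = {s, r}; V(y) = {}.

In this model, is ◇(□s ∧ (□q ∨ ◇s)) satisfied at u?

No

At u: ◇(□s ∧ (□q ∨ ◇s)) requires □s ∧ (□q ∨ ◇s) at some successor in {w}.
  At w: □s ∧ (□q ∨ ◇s) is false.
So ◇(□s ∧ (□q ∨ ◇s)) is false at u.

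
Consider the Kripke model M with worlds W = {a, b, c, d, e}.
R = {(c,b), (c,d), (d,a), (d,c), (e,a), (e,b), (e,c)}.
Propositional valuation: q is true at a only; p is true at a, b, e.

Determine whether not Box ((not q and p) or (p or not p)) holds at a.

At a: Box ((not q and p) or (p or not p)) is true, so not Box ((not q and p) or (p or not p)) is false.
  At a: no accessible worlds, so Box ((not q and p) or (p or not p)) holds vacuously.

No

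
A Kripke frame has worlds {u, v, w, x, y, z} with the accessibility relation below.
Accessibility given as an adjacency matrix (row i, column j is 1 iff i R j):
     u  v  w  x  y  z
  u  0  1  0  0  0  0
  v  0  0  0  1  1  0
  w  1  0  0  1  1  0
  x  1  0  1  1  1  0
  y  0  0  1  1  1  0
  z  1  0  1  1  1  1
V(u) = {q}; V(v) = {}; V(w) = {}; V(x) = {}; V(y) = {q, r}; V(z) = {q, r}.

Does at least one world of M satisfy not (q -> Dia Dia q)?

No

Let φ = not (q -> Dia Dia q). Evaluate φ at each world:
  u (successors {v}): φ is false.
  v (successors {x, y}): φ is false.
  w (successors {u, x, y}): φ is false.
  x (successors {u, w, x, y}): φ is false.
  y (successors {w, x, y}): φ is false.
  z (successors {u, w, x, y, z}): φ is false.
For instance, at w:
  At w: q -> Dia Dia q is true, so not (q -> Dia Dia q) is false.
    At w: q is false, Dia Dia q is true, so q -> Dia Dia q is true.
      At w: Dia Dia q requires Dia q at some successor in {u, x, y}.
        Dia q holds at x, so Dia Dia q is true at w.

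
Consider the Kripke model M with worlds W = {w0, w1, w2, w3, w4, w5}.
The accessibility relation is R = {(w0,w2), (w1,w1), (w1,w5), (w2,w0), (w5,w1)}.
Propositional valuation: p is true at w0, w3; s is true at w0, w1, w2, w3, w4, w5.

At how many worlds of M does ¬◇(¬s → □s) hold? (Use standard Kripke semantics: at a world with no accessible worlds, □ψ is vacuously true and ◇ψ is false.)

2

Let φ = ¬◇(¬s → □s). Evaluate φ at each world:
  w0 (successors {w2}): φ is false.
  w1 (successors {w1, w5}): φ is false.
  w2 (successors {w0}): φ is false.
  w3 (successors ∅): φ is true.
  w4 (successors ∅): φ is true.
  w5 (successors {w1}): φ is false.
For instance, at w1:
  At w1: ◇(¬s → □s) is true, so ¬◇(¬s → □s) is false.
    At w1: ◇(¬s → □s) requires ¬s → □s at some successor in {w1, w5}.
      ¬s → □s holds at w1, so ◇(¬s → □s) is true at w1.
Satisfying worlds: {w3, w4}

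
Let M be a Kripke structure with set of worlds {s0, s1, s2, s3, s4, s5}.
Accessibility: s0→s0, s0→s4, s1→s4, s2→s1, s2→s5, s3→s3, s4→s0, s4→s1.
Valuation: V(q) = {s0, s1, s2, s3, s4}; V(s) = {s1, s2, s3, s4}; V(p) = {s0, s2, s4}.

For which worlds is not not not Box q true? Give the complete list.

s2

Let φ = not not not Box q. Evaluate φ at each world:
  s0 (successors {s0, s4}): φ is false.
  s1 (successors {s4}): φ is false.
  s2 (successors {s1, s5}): φ is true.
  s3 (successors {s3}): φ is false.
  s4 (successors {s0, s1}): φ is false.
  s5 (successors ∅): φ is false.
For instance, at s3:
  At s3: not not Box q is true, so not not not Box q is false.
    At s3: not Box q is false, so not not Box q is true.
      At s3: Box q is true, so not Box q is false.
Satisfying worlds: {s2}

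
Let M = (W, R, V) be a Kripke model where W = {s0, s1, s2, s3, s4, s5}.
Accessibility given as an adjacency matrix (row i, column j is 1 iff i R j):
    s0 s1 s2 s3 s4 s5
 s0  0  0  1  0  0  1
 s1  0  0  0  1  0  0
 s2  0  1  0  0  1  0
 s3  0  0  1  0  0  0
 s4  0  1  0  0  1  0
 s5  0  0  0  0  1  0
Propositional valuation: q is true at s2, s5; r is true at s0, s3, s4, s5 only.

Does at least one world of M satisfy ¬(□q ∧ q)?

Yes

Let φ = ¬(□q ∧ q). Evaluate φ at each world:
  s0 (successors {s2, s5}): φ is true.
  s1 (successors {s3}): φ is true.
  s2 (successors {s1, s4}): φ is true.
  s3 (successors {s2}): φ is true.
  s4 (successors {s1, s4}): φ is true.
  s5 (successors {s4}): φ is true.
Detail at s0 (witness):
  At s0: □q ∧ q is false, so ¬(□q ∧ q) is true.
    At s0: □q is true, q is false, so □q ∧ q is false.
      At s0: □q requires q at every successor {s2, s5}.
        At s2: q is true.
        At s5: q is true.
      So □q is true at s0.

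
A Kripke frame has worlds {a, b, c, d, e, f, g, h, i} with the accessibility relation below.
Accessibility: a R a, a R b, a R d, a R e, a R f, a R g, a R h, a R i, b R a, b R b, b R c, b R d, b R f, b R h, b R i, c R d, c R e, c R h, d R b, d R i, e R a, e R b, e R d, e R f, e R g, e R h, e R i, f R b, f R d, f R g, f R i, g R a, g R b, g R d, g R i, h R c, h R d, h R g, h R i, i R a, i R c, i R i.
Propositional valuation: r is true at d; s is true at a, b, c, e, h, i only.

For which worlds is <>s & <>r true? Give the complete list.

Let φ = <>s & <>r. Evaluate φ at each world:
  a (successors {a, b, d, e, f, g, h, i}): φ is true.
  b (successors {a, b, c, d, f, h, i}): φ is true.
  c (successors {d, e, h}): φ is true.
  d (successors {b, i}): φ is false.
  e (successors {a, b, d, f, g, h, i}): φ is true.
  f (successors {b, d, g, i}): φ is true.
  g (successors {a, b, d, i}): φ is true.
  h (successors {c, d, g, i}): φ is true.
  i (successors {a, c, i}): φ is false.
For instance, at a:
  At a: <>s is true, <>r is true, so <>s & <>r is true.
    At a: <>s requires s at some successor in {a, b, d, e, f, g, h, i}.
      s holds at a, so <>s is true at a.
    At a: <>r requires r at some successor in {a, b, d, e, f, g, h, i}.
      r holds at d, so <>r is true at a.
Satisfying worlds: {a, b, c, e, f, g, h}

a, b, c, e, f, g, h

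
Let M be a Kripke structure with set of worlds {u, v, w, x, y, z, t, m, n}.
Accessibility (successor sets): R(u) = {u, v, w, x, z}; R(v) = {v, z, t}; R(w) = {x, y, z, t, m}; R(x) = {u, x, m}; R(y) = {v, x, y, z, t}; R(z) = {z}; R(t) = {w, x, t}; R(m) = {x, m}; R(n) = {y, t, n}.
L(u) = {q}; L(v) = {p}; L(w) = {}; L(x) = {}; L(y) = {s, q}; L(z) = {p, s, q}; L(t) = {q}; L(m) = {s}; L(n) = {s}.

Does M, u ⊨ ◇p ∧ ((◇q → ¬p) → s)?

Recall that ◇ψ holds at a world iff ψ holds at some accessible world.
At u: ◇p is true, (◇q → ¬p) → s is false, so ◇p ∧ ((◇q → ¬p) → s) is false.
  At u: ◇p requires p at some successor in {u, v, w, x, z}.
    p holds at v, so ◇p is true at u.
  At u: ◇q → ¬p is true, s is false, so (◇q → ¬p) → s is false.
    At u: ◇q is true, ¬p is true, so ◇q → ¬p is true.
      At u: ◇q requires q at some successor in {u, v, w, x, z}.
        q holds at u, so ◇q is true at u.

No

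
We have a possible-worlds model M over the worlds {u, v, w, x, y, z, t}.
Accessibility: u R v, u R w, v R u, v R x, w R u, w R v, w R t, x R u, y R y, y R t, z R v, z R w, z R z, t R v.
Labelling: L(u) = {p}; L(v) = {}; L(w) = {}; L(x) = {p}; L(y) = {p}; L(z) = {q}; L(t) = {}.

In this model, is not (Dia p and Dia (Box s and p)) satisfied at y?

Recall that Box ψ holds at a world iff ψ holds at every accessible world, and Dia ψ holds iff ψ holds at some accessible world.
At y: Dia p and Dia (Box s and p) is false, so not (Dia p and Dia (Box s and p)) is true.
  At y: Dia p is true, Dia (Box s and p) is false, so Dia p and Dia (Box s and p) is false.
    At y: Dia p requires p at some successor in {y, t}.
      p holds at y, so Dia p is true at y.
    At y: Dia (Box s and p) requires Box s and p at some successor in {y, t}.
      At y: Box s and p is false.
      At t: Box s and p is false.
    So Dia (Box s and p) is false at y.

Yes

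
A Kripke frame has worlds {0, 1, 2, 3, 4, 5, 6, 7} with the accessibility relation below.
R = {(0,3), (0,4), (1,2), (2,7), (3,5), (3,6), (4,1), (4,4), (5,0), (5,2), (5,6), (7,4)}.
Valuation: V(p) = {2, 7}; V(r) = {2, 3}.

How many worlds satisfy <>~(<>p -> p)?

Let φ = <>~(<>p -> p). Evaluate φ at each world:
  0 (successors {3, 4}): φ is false.
  1 (successors {2}): φ is false.
  2 (successors {7}): φ is false.
  3 (successors {5, 6}): φ is true.
  4 (successors {1, 4}): φ is true.
  5 (successors {0, 2, 6}): φ is false.
  6 (successors ∅): φ is false.
  7 (successors {4}): φ is false.
For instance, at 1:
  At 1: <>~(<>p -> p) requires ~(<>p -> p) at some successor in {2}.
    At 2: ~(<>p -> p) is false.
  So <>~(<>p -> p) is false at 1.
Satisfying worlds: {3, 4}

2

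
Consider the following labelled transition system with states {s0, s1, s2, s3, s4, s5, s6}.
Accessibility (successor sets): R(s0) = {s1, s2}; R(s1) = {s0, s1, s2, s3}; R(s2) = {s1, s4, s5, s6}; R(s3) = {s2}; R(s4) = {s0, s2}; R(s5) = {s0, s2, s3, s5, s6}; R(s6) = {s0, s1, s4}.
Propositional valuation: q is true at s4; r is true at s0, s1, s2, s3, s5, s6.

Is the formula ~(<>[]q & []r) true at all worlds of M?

Let φ = ~(<>[]q & []r). Evaluate φ at each world:
  s0 (successors {s1, s2}): φ is true.
  s1 (successors {s0, s1, s2, s3}): φ is true.
  s2 (successors {s1, s4, s5, s6}): φ is true.
  s3 (successors {s2}): φ is true.
  s4 (successors {s0, s2}): φ is true.
  s5 (successors {s0, s2, s3, s5, s6}): φ is true.
  s6 (successors {s0, s1, s4}): φ is true.
For instance, at s5:
  At s5: <>[]q & []r is false, so ~(<>[]q & []r) is true.
    At s5: <>[]q is false, []r is true, so <>[]q & []r is false.
      At s5: <>[]q requires []q at some successor in {s0, s2, s3, s5, s6}.
        At s0: []q is false.
        At s2: []q is false.
        At s3: []q is false.
        At s5: []q is false.
        At s6: []q is false.
      So <>[]q is false at s5.
      At s5: []r requires r at every successor {s0, s2, s3, s5, s6}.
        At s0: r is true.
        At s2: r is true.
        At s3: r is true.
        At s5: r is true.
        At s6: r is true.
      So []r is true at s5.

Yes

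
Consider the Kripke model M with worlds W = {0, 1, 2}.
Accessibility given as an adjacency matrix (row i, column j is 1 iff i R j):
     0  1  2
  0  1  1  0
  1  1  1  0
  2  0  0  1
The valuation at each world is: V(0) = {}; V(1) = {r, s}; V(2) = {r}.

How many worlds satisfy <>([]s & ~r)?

0

Recall that []ψ holds at a world iff ψ holds at every accessible world, and <>ψ holds iff ψ holds at some accessible world.
Let φ = <>([]s & ~r). Evaluate φ at each world:
  0 (successors {0, 1}): φ is false.
  1 (successors {0, 1}): φ is false.
  2 (successors {2}): φ is false.
For instance, at 0:
  At 0: <>([]s & ~r) requires []s & ~r at some successor in {0, 1}.
    At 0: []s & ~r is false.
    At 1: []s & ~r is false.
  So <>([]s & ~r) is false at 0.
Satisfying worlds: none.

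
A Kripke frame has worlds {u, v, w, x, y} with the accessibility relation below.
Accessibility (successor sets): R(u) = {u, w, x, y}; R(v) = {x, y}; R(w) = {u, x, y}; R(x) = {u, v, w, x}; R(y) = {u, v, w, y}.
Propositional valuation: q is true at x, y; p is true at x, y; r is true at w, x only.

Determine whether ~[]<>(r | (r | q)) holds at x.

At x: []<>(r | (r | q)) is true, so ~[]<>(r | (r | q)) is false.
  At x: []<>(r | (r | q)) requires <>(r | (r | q)) at every successor {u, v, w, x}.
    At u: <>(r | (r | q)) is true.
    At v: <>(r | (r | q)) is true.
    At w: <>(r | (r | q)) is true.
    At x: <>(r | (r | q)) is true.
  So []<>(r | (r | q)) is true at x.

No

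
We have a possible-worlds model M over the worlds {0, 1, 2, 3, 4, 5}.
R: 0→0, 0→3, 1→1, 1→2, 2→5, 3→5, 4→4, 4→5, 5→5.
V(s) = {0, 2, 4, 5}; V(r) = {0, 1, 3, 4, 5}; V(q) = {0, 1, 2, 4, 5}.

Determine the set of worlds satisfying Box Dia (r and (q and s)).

0, 2, 3, 4, 5

Let φ = Box Dia (r and (q and s)). Evaluate φ at each world:
  0 (successors {0, 3}): φ is true.
  1 (successors {1, 2}): φ is false.
  2 (successors {5}): φ is true.
  3 (successors {5}): φ is true.
  4 (successors {4, 5}): φ is true.
  5 (successors {5}): φ is true.
For instance, at 2:
  At 2: Box Dia (r and (q and s)) requires Dia (r and (q and s)) at every successor {5}.
      At 5: Dia (r and (q and s)) requires r and (q and s) at some successor in {5}.
        r and (q and s) holds at 5, so Dia (r and (q and s)) is true at 5.
  So Box Dia (r and (q and s)) is true at 2.
Satisfying worlds: {0, 2, 3, 4, 5}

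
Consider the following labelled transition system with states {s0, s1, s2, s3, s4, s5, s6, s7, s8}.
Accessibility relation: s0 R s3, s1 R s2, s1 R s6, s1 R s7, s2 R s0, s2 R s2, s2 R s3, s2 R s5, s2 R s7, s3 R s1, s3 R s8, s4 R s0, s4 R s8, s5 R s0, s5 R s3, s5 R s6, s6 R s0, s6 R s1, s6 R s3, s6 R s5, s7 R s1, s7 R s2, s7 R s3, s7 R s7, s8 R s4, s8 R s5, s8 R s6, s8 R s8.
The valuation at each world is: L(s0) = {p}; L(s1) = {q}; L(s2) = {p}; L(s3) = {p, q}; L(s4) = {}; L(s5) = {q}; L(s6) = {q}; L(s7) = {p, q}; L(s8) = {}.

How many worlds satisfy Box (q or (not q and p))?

6

Let φ = Box (q or (not q and p)). Evaluate φ at each world:
  s0 (successors {s3}): φ is true.
  s1 (successors {s2, s6, s7}): φ is true.
  s2 (successors {s0, s2, s3, s5, s7}): φ is true.
  s3 (successors {s1, s8}): φ is false.
  s4 (successors {s0, s8}): φ is false.
  s5 (successors {s0, s3, s6}): φ is true.
  s6 (successors {s0, s1, s3, s5}): φ is true.
  s7 (successors {s1, s2, s3, s7}): φ is true.
  s8 (successors {s4, s5, s6, s8}): φ is false.
For instance, at s6:
  At s6: Box (q or (not q and p)) requires q or (not q and p) at every successor {s0, s1, s3, s5}.
    At s0: q or (not q and p) is true.
    At s1: q or (not q and p) is true.
    At s3: q or (not q and p) is true.
    At s5: q or (not q and p) is true.
  So Box (q or (not q and p)) is true at s6.
Satisfying worlds: {s0, s1, s2, s5, s6, s7}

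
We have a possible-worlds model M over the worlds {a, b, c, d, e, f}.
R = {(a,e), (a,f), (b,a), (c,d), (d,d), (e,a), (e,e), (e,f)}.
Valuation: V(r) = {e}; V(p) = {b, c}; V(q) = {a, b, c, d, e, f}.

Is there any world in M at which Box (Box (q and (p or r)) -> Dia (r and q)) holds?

Yes

Let φ = Box (Box (q and (p or r)) -> Dia (r and q)). Evaluate φ at each world:
  a (successors {e, f}): φ is false.
  b (successors {a}): φ is true.
  c (successors {d}): φ is true.
  d (successors {d}): φ is true.
  e (successors {a, e, f}): φ is false.
  f (successors ∅): φ is true.
Detail at b (witness):
  At b: Box (Box (q and (p or r)) -> Dia (r and q)) requires Box (q and (p or r)) -> Dia (r and q) at every successor {a}.
      At a: Box (q and (p or r)) is false, Dia (r and q) is true, so Box (q and (p or r)) -> Dia (r and q) is true.
  So Box (Box (q and (p or r)) -> Dia (r and q)) is true at b.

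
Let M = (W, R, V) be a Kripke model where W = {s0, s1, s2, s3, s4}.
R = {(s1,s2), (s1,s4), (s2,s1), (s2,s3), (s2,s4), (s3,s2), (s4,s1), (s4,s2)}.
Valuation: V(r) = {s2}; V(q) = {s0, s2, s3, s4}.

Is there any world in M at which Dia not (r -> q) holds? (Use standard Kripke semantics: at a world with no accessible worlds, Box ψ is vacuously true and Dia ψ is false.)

Let φ = Dia not (r -> q). Evaluate φ at each world:
  s0 (successors ∅): φ is false.
  s1 (successors {s2, s4}): φ is false.
  s2 (successors {s1, s3, s4}): φ is false.
  s3 (successors {s2}): φ is false.
  s4 (successors {s1, s2}): φ is false.
For instance, at s1:
  At s1: Dia not (r -> q) requires not (r -> q) at some successor in {s2, s4}.
    At s2: not (r -> q) is false.
    At s4: not (r -> q) is false.
  So Dia not (r -> q) is false at s1.

No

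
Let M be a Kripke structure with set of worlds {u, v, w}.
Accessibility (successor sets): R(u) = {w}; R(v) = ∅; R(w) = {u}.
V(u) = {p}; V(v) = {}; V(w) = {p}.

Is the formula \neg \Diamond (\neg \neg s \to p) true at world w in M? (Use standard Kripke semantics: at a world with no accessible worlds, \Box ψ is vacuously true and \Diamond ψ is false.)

No

At w: \Diamond (\neg \neg s \to p) is true, so \neg \Diamond (\neg \neg s \to p) is false.
  At w: \Diamond (\neg \neg s \to p) requires \neg \neg s \to p at some successor in {u}.
    \neg \neg s \to p holds at u, so \Diamond (\neg \neg s \to p) is true at w.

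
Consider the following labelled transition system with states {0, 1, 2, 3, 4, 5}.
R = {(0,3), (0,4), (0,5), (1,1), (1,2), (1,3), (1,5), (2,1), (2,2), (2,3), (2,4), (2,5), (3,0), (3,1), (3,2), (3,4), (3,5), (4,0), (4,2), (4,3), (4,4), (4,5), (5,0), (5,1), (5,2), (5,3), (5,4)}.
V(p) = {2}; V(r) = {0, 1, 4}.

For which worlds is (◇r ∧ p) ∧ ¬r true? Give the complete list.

2

Let φ = (◇r ∧ p) ∧ ¬r. Evaluate φ at each world:
  0 (successors {3, 4, 5}): φ is false.
  1 (successors {1, 2, 3, 5}): φ is false.
  2 (successors {1, 2, 3, 4, 5}): φ is true.
  3 (successors {0, 1, 2, 4, 5}): φ is false.
  4 (successors {0, 2, 3, 4, 5}): φ is false.
  5 (successors {0, 1, 2, 3, 4}): φ is false.
For instance, at 3:
  At 3: ◇r ∧ p is false, ¬r is true, so (◇r ∧ p) ∧ ¬r is false.
    At 3: ◇r is true, p is false, so ◇r ∧ p is false.
      At 3: ◇r requires r at some successor in {0, 1, 2, 4, 5}.
        r holds at 0, so ◇r is true at 3.
Satisfying worlds: {2}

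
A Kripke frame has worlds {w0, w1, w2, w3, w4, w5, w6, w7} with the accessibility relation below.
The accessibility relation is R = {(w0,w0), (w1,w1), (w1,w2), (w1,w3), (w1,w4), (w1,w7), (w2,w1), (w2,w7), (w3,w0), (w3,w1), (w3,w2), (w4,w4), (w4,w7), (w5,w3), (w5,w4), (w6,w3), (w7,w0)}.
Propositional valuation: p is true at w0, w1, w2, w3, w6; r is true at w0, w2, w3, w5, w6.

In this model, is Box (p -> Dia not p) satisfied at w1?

Recall that Box ψ holds at a world iff ψ holds at every accessible world, and Dia ψ holds iff ψ holds at some accessible world.
At w1: Box (p -> Dia not p) requires p -> Dia not p at every successor {w1, w2, w3, w4, w7}.
  p -> Dia not p fails at w3, so Box (p -> Dia not p) is false at w1.
    At w3: p is true, Dia not p is false, so p -> Dia not p is false.
      At w3: Dia not p requires not p at some successor in {w0, w1, w2}.
        At w0: not p is false.
        At w1: not p is false.
        At w2: not p is false.
      So Dia not p is false at w3.

No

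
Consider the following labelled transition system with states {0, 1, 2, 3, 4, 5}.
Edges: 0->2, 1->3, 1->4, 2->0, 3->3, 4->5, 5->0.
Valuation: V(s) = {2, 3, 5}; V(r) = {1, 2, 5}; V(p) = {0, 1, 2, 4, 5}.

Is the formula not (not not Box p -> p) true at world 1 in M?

At 1: not not Box p -> p is true, so not (not not Box p -> p) is false.
  At 1: not not Box p is false, p is true, so not not Box p -> p is true.
    At 1: not Box p is true, so not not Box p is false.
      At 1: Box p is false, so not Box p is true.

No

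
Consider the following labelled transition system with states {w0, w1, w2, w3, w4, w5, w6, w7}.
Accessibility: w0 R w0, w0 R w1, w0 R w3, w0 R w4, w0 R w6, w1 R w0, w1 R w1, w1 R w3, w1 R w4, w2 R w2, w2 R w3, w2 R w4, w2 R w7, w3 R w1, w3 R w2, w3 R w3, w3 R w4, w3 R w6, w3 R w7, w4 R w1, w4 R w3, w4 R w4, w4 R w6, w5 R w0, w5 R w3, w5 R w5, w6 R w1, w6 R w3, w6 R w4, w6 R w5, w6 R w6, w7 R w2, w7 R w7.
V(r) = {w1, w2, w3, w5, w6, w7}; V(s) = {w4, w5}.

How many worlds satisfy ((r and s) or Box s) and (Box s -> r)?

1

Let φ = ((r and s) or Box s) and (Box s -> r). Evaluate φ at each world:
  w0 (successors {w0, w1, w3, w4, w6}): φ is false.
  w1 (successors {w0, w1, w3, w4}): φ is false.
  w2 (successors {w2, w3, w4, w7}): φ is false.
  w3 (successors {w1, w2, w3, w4, w6, w7}): φ is false.
  w4 (successors {w1, w3, w4, w6}): φ is false.
  w5 (successors {w0, w3, w5}): φ is true.
  w6 (successors {w1, w3, w4, w5, w6}): φ is false.
  w7 (successors {w2, w7}): φ is false.
For instance, at w5:
  At w5: (r and s) or Box s is true, Box s -> r is true, so ((r and s) or Box s) and (Box s -> r) is true.
    At w5: r and s is true, Box s is false, so (r and s) or Box s is true.
      At w5: Box s requires s at every successor {w0, w3, w5}.
        s fails at w0, so Box s is false at w5.
    At w5: Box s is false, r is true, so Box s -> r is true.
      At w5: Box s requires s at every successor {w0, w3, w5}.
        s fails at w0, so Box s is false at w5.
Satisfying worlds: {w5}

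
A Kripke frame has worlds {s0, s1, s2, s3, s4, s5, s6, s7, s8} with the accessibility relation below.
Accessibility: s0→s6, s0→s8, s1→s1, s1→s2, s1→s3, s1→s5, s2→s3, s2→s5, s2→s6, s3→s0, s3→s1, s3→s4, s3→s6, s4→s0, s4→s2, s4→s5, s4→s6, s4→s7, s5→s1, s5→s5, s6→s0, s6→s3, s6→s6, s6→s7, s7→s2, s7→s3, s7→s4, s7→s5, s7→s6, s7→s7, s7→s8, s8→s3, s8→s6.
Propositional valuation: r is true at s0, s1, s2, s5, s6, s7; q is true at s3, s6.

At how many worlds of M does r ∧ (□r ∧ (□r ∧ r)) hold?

Let φ = r ∧ (□r ∧ (□r ∧ r)). Evaluate φ at each world:
  s0 (successors {s6, s8}): φ is false.
  s1 (successors {s1, s2, s3, s5}): φ is false.
  s2 (successors {s3, s5, s6}): φ is false.
  s3 (successors {s0, s1, s4, s6}): φ is false.
  s4 (successors {s0, s2, s5, s6, s7}): φ is false.
  s5 (successors {s1, s5}): φ is true.
  s6 (successors {s0, s3, s6, s7}): φ is false.
  s7 (successors {s2, s3, s4, s5, s6, s7, s8}): φ is false.
  s8 (successors {s3, s6}): φ is false.
For instance, at s8:
  At s8: r is false, □r ∧ (□r ∧ r) is false, so r ∧ (□r ∧ (□r ∧ r)) is false.
    At s8: □r is false, □r ∧ r is false, so □r ∧ (□r ∧ r) is false.
      At s8: □r requires r at every successor {s3, s6}.
        r fails at s3, so □r is false at s8.
      At s8: □r is false, r is false, so □r ∧ r is false.
Satisfying worlds: {s5}

1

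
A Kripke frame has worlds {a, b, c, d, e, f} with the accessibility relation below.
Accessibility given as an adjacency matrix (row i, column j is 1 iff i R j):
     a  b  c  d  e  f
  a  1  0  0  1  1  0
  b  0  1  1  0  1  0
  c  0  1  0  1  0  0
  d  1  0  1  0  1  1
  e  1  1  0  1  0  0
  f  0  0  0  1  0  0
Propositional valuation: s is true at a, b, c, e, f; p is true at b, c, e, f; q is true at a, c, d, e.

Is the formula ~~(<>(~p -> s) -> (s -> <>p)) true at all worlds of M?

Yes

Let φ = ~~(<>(~p -> s) -> (s -> <>p)). Evaluate φ at each world:
  a (successors {a, d, e}): φ is true.
  b (successors {b, c, e}): φ is true.
  c (successors {b, d}): φ is true.
  d (successors {a, c, e, f}): φ is true.
  e (successors {a, b, d}): φ is true.
  f (successors {d}): φ is true.
For instance, at a:
  At a: ~(<>(~p -> s) -> (s -> <>p)) is false, so ~~(<>(~p -> s) -> (s -> <>p)) is true.
    At a: <>(~p -> s) -> (s -> <>p) is true, so ~(<>(~p -> s) -> (s -> <>p)) is false.
      At a: <>(~p -> s) is true, s -> <>p is true, so <>(~p -> s) -> (s -> <>p) is true.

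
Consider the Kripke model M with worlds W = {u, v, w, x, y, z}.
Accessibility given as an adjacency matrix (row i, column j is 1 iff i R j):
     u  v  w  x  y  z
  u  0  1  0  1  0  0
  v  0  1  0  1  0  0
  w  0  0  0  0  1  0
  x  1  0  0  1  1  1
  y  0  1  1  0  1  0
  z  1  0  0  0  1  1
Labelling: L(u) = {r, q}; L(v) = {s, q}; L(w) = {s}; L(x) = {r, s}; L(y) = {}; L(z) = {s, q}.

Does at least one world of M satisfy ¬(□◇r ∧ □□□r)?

Yes

Recall that □ψ holds at a world iff ψ holds at every accessible world, and ◇ψ holds iff ψ holds at some accessible world.
Let φ = ¬(□◇r ∧ □□□r). Evaluate φ at each world:
  u (successors {v, x}): φ is true.
  v (successors {v, x}): φ is true.
  w (successors {y}): φ is true.
  x (successors {u, x, y, z}): φ is true.
  y (successors {v, w, y}): φ is true.
  z (successors {u, y, z}): φ is true.
Detail at u (witness):
  At u: □◇r ∧ □□□r is false, so ¬(□◇r ∧ □□□r) is true.
    At u: □◇r is true, □□□r is false, so □◇r ∧ □□□r is false.
      At u: □◇r requires ◇r at every successor {v, x}.
        At v: ◇r is true.
        At x: ◇r is true.
      So □◇r is true at u.
      At u: □□□r requires □□r at every successor {v, x}.
        □□r fails at v, so □□□r is false at u.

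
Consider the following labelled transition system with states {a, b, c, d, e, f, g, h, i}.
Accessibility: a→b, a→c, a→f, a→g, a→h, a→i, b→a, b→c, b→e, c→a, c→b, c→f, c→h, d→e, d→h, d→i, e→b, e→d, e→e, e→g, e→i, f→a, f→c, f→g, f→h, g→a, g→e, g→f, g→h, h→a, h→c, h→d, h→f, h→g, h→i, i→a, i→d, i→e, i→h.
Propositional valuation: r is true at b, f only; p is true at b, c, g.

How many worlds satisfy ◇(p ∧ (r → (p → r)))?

6

Let φ = ◇(p ∧ (r → (p → r))). Evaluate φ at each world:
  a (successors {b, c, f, g, h, i}): φ is true.
  b (successors {a, c, e}): φ is true.
  c (successors {a, b, f, h}): φ is true.
  d (successors {e, h, i}): φ is false.
  e (successors {b, d, e, g, i}): φ is true.
  f (successors {a, c, g, h}): φ is true.
  g (successors {a, e, f, h}): φ is false.
  h (successors {a, c, d, f, g, i}): φ is true.
  i (successors {a, d, e, h}): φ is false.
For instance, at c:
  At c: ◇(p ∧ (r → (p → r))) requires p ∧ (r → (p → r)) at some successor in {a, b, f, h}.
    p ∧ (r → (p → r)) holds at b, so ◇(p ∧ (r → (p → r))) is true at c.
Satisfying worlds: {a, b, c, e, f, h}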